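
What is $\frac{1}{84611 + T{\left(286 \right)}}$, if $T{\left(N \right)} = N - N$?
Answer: $\frac{1}{84611} \approx 1.1819 \cdot 10^{-5}$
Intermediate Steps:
$T{\left(N \right)} = 0$
$\frac{1}{84611 + T{\left(286 \right)}} = \frac{1}{84611 + 0} = \frac{1}{84611}$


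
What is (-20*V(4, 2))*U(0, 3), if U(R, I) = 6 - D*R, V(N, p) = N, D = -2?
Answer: -480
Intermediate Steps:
U(R, I) = 6 + 2*R (U(R, I) = 6 - (-2)*R = 6 + 2*R)
(-20*V(4, 2))*U(0, 3) = (-20*4)*(6 + 2*0) = -80*(6 + 0) = -80*6 = -480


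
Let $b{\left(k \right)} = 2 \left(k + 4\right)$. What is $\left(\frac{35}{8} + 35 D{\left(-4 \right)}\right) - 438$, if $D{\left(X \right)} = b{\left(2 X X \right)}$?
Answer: $\frac{16691}{8} \approx 2086.4$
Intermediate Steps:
$b{\left(k \right)} = 8 + 2 k$ ($b{\left(k \right)} = 2 \left(4 + k\right) = 8 + 2 k$)
$D{\left(X \right)} = 8 + 4 X^{2}$ ($D{\left(X \right)} = 8 + 2 \cdot 2 X X = 8 + 2 \cdot 2 X^{2} = 8 + 4 X^{2}$)
$\left(\frac{35}{8} + 35 D{\left(-4 \right)}\right) - 438 = \left(\frac{35}{8} + 35 \left(8 + 4 \left(-4\right)^{2}\right)\right) - 438 = \left(35 \cdot \frac{1}{8} + 35 \left(8 + 4 \cdot 16\right)\right) - 438 = \left(\frac{35}{8} + 35 \left(8 + 64\right)\right) - 438 = \left(\frac{35}{8} + 35 \cdot 72\right) - 438 = \left(\frac{35}{8} + 2520\right) - 438 = \frac{20195}{8} - 438 = \frac{16691}{8}$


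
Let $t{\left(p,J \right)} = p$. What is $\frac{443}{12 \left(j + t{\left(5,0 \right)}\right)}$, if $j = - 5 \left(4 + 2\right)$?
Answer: $- \frac{443}{300} \approx -1.4767$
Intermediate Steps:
$j = -30$ ($j = \left(-5\right) 6 = -30$)
$\frac{443}{12 \left(j + t{\left(5,0 \right)}\right)} = \frac{443}{12 \left(-30 + 5\right)} = \frac{443}{12 \left(-25\right)} = \frac{443}{-300} = 443 \left(- \frac{1}{300}\right) = - \frac{443}{300}$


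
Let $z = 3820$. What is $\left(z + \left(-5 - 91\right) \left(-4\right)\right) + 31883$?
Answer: $36087$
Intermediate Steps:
$\left(z + \left(-5 - 91\right) \left(-4\right)\right) + 31883 = \left(3820 + \left(-5 - 91\right) \left(-4\right)\right) + 31883 = \left(3820 - -384\right) + 31883 = \left(3820 + 384\right) + 31883 = 4204 + 31883 = 36087$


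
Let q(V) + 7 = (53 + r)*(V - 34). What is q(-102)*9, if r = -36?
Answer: -20871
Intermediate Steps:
q(V) = -585 + 17*V (q(V) = -7 + (53 - 36)*(V - 34) = -7 + 17*(-34 + V) = -7 + (-578 + 17*V) = -585 + 17*V)
q(-102)*9 = (-585 + 17*(-102))*9 = (-585 - 1734)*9 = -2319*9 = -20871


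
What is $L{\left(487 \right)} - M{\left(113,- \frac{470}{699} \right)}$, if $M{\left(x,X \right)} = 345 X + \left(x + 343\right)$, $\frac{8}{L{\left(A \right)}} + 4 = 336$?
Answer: $- \frac{4331968}{19339} \approx -224.0$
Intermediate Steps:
$L{\left(A \right)} = \frac{2}{83}$ ($L{\left(A \right)} = \frac{8}{-4 + 336} = \frac{8}{332} = 8 \cdot \frac{1}{332} = \frac{2}{83}$)
$M{\left(x,X \right)} = 343 + x + 345 X$ ($M{\left(x,X \right)} = 345 X + \left(343 + x\right) = 343 + x + 345 X$)
$L{\left(487 \right)} - M{\left(113,- \frac{470}{699} \right)} = \frac{2}{83} - \left(343 + 113 + 345 \left(- \frac{470}{699}\right)\right) = \frac{2}{83} - \left(343 + 113 - \frac{54050}{233}\right) = \frac{2}{83} - \frac{52198}{233} = - \frac{4331968}{19339}$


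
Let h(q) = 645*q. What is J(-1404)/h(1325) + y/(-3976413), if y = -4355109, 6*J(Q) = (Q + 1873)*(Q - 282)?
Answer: 1065979178756/1132780653375 ≈ 0.94103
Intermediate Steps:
J(Q) = (-282 + Q)*(1873 + Q)/6 (J(Q) = ((Q + 1873)*(Q - 282))/6 = ((1873 + Q)*(-282 + Q))/6 = ((-282 + Q)*(1873 + Q))/6 = (-282 + Q)*(1873 + Q)/6)
J(-1404)/h(1325) + y/(-3976413) = (-88031 + (⅙)*(-1404)² + (1591/6)*(-1404))/((645*1325)) - 4355109/(-3976413) = (-88031 + (⅙)*1971216 - 372294)/854625 - 4355109*(-1/3976413) = (-88031 + 328536 - 372294)*(1/854625) + 1451703/1325471 = -131789*1/854625 + 1451703/1325471 = -131789/854625 + 1451703/1325471 = 1065979178756/1132780653375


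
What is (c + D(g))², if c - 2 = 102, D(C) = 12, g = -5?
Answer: 13456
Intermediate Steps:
c = 104 (c = 2 + 102 = 104)
(c + D(g))² = (104 + 12)² = 116² = 13456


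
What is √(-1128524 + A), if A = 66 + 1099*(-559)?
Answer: I*√1742799 ≈ 1320.2*I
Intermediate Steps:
A = -614275 (A = 66 - 614341 = -614275)
√(-1128524 + A) = √(-1128524 - 614275) = √(-1742799) = I*√1742799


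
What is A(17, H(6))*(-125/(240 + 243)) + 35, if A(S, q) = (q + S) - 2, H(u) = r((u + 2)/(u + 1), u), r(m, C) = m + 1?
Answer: 34445/1127 ≈ 30.563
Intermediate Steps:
r(m, C) = 1 + m
H(u) = 1 + (2 + u)/(1 + u) (H(u) = 1 + (u + 2)/(u + 1) = 1 + (2 + u)/(1 + u))
A(S, q) = -2 + S + q (A(S, q) = (S + q) - 2 = -2 + S + q)
A(17, H(6))*(-125/(240 + 243)) + 35 = (-2 + 17 + (3 + 2*6)/(1 + 6))*(-125/(240 + 243)) + 35 = (-2 + 17 + (3 + 12)/7)*(-125/483) + 35 = (-2 + 17 + (1/7)*15)*(-125*1/483) + 35 = (-2 + 17 + 15/7)*(-125/483) + 35 = (120/7)*(-125/483) + 35 = -5000/1127 + 35 = 34445/1127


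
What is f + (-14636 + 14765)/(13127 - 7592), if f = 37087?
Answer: 68425558/1845 ≈ 37087.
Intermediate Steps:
f + (-14636 + 14765)/(13127 - 7592) = 37087 + (-14636 + 14765)/(13127 - 7592) = 37087 + 129/5535 = 37087 + 129*(1/5535) = 37087 + 43/1845 = 68425558/1845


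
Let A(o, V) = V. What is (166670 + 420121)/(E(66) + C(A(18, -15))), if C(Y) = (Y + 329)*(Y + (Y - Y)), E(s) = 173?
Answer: -586791/4537 ≈ -129.33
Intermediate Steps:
C(Y) = Y*(329 + Y) (C(Y) = (329 + Y)*(Y + 0) = (329 + Y)*Y = Y*(329 + Y))
(166670 + 420121)/(E(66) + C(A(18, -15))) = (166670 + 420121)/(173 - 15*(329 - 15)) = 586791/(173 - 15*314) = 586791/(173 - 4710) = 586791/(-4537) = 586791*(-1/4537) = -586791/4537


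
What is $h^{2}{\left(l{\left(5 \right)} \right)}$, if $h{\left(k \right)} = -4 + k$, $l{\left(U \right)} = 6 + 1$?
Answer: $9$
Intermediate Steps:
$l{\left(U \right)} = 7$
$h^{2}{\left(l{\left(5 \right)} \right)} = \left(-4 + 7\right)^{2} = 3^{2} = 9$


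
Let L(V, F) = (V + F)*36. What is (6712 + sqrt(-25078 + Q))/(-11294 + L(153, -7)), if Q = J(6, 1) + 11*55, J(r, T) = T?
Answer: -3356/3019 - I*sqrt(6118)/3019 ≈ -1.1116 - 0.025908*I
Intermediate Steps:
L(V, F) = 36*F + 36*V (L(V, F) = (F + V)*36 = 36*F + 36*V)
Q = 606 (Q = 1 + 11*55 = 1 + 605 = 606)
(6712 + sqrt(-25078 + Q))/(-11294 + L(153, -7)) = (6712 + sqrt(-25078 + 606))/(-11294 + (36*(-7) + 36*153)) = (6712 + sqrt(-24472))/(-11294 + (-252 + 5508)) = (6712 + 2*I*sqrt(6118))/(-11294 + 5256) = (6712 + 2*I*sqrt(6118))/(-6038) = (6712 + 2*I*sqrt(6118))*(-1/6038) = -3356/3019 - I*sqrt(6118)/3019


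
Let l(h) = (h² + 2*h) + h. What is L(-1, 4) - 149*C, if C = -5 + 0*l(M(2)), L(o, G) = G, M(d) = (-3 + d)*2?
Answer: 749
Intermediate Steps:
M(d) = -6 + 2*d
l(h) = h² + 3*h
C = -5 (C = -5 + 0*((-6 + 2*2)*(3 + (-6 + 2*2))) = -5 + 0*((-6 + 4)*(3 + (-6 + 4))) = -5 + 0*(-2*(3 - 2)) = -5 + 0*(-2*1) = -5 + 0*(-2) = -5 + 0 = -5)
L(-1, 4) - 149*C = 4 - 149*(-5) = 4 + 745 = 749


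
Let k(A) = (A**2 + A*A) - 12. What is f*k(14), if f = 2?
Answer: 760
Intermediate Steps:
k(A) = -12 + 2*A**2 (k(A) = (A**2 + A**2) - 12 = 2*A**2 - 12 = -12 + 2*A**2)
f*k(14) = 2*(-12 + 2*14**2) = 2*(-12 + 2*196) = 2*(-12 + 392) = 2*380 = 760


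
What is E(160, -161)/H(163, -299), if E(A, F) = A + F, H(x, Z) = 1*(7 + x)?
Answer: -1/170 ≈ -0.0058824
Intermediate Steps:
H(x, Z) = 7 + x
E(160, -161)/H(163, -299) = (160 - 161)/(7 + 163) = -1/170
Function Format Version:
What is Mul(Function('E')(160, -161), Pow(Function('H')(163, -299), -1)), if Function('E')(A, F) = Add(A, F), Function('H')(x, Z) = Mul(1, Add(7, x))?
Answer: Rational(-1, 170) ≈ -0.0058824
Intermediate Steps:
Function('H')(x, Z) = Add(7, x)
Mul(Function('E')(160, -161), Pow(Function('H')(163, -299), -1)) = Mul(Add(160, -161), Pow(Add(7, 163), -1)) = Mul(-1, Pow(170, -1)) = Mul(-1, Rational(1, 170)) = Rational(-1, 170)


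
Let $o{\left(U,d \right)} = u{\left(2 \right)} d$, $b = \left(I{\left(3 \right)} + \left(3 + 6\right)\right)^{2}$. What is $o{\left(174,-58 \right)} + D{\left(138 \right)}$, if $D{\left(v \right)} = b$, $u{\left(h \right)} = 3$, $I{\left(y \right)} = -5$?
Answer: $-158$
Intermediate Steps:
$b = 16$ ($b = \left(-5 + \left(3 + 6\right)\right)^{2} = \left(-5 + 9\right)^{2} = 4^{2} = 16$)
$o{\left(U,d \right)} = 3 d$
$D{\left(v \right)} = 16$
$o{\left(174,-58 \right)} + D{\left(138 \right)} = 3 \left(-58\right) + 16 = -174 + 16 = -158$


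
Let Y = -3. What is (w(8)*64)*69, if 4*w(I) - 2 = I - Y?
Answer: 14352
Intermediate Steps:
w(I) = 5/4 + I/4 (w(I) = ½ + (I - 1*(-3))/4 = ½ + (I + 3)/4 = ½ + (3 + I)/4 = ½ + (¾ + I/4) = 5/4 + I/4)
(w(8)*64)*69 = ((5/4 + (¼)*8)*64)*69 = ((5/4 + 2)*64)*69 = ((13/4)*64)*69 = 208*69 = 14352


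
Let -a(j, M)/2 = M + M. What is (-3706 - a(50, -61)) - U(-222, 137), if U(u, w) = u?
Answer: -3728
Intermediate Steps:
a(j, M) = -4*M (a(j, M) = -2*(M + M) = -4*M)
(-3706 - a(50, -61)) - U(-222, 137) = (-3706 - (-4)*(-61)) - 1*(-222) = (-3706 - 1*244) + 222 = (-3706 - 244) + 222 = -3950 + 222 = -3728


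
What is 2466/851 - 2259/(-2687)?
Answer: 8548551/2286637 ≈ 3.7385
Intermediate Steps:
2466/851 - 2259/(-2687) = 2466*(1/851) - 2259*(-1/2687) = 2466/851 + 2259/2687 = 8548551/2286637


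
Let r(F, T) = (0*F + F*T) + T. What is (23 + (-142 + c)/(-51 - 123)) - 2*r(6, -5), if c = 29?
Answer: 16295/174 ≈ 93.649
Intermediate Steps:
r(F, T) = T + F*T (r(F, T) = (0 + F*T) + T = F*T + T = T + F*T)
(23 + (-142 + c)/(-51 - 123)) - 2*r(6, -5) = (23 + (-142 + 29)/(-51 - 123)) - (-10)*(1 + 6) = (23 - 113/(-174)) - (-10)*7 = (23 - 113*(-1/174)) - 2*(-35) = (23 + 113/174) + 70 = 4115/174 + 70 = 16295/174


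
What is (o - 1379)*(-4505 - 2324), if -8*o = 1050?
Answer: 41253989/4 ≈ 1.0314e+7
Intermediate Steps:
o = -525/4 (o = -1/8*1050 = -525/4 ≈ -131.25)
(o - 1379)*(-4505 - 2324) = (-525/4 - 1379)*(-4505 - 2324) = -6041/4*(-6829) = 41253989/4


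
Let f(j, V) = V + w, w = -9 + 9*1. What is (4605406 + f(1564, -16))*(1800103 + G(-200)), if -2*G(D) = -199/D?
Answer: 331606962559539/40 ≈ 8.2902e+12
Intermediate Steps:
w = 0 (w = -9 + 9 = 0)
G(D) = 199/(2*D) (G(D) = -(-199)/(2*D) = 199/(2*D))
f(j, V) = V (f(j, V) = V + 0 = V)
(4605406 + f(1564, -16))*(1800103 + G(-200)) = (4605406 - 16)*(1800103 + (199/2)/(-200)) = 4605390*(1800103 + (199/2)*(-1/200)) = 4605390*(1800103 - 199/400) = 4605390*(720041001/400) = 331606962559539/40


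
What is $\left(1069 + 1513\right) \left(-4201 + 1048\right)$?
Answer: $-8141046$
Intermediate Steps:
$\left(1069 + 1513\right) \left(-4201 + 1048\right) = 2582 \left(-3153\right) = -8141046$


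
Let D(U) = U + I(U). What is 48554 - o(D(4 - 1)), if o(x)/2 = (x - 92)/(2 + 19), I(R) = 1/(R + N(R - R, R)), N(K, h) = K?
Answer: 437062/9 ≈ 48562.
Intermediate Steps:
I(R) = 1/R (I(R) = 1/(R + (R - R)) = 1/(R + 0) = 1/R)
D(U) = U + 1/U
o(x) = -184/21 + 2*x/21 (o(x) = 2*((x - 92)/(2 + 19)) = 2*((-92 + x)/21) = 2*((-92 + x)*(1/21)) = 2*(-92/21 + x/21) = -184/21 + 2*x/21)
48554 - o(D(4 - 1)) = 48554 - (-184/21 + 2*((4 - 1) + 1/(4 - 1))/21) = 48554 - (-184/21 + 2*(3 + 1/3)/21) = 48554 - (-184/21 + 2*(3 + ⅓)/21) = 48554 - (-184/21 + (2/21)*(10/3)) = 48554 - (-184/21 + 20/63) = 48554 - 1*(-76/9) = 48554 + 76/9 = 437062/9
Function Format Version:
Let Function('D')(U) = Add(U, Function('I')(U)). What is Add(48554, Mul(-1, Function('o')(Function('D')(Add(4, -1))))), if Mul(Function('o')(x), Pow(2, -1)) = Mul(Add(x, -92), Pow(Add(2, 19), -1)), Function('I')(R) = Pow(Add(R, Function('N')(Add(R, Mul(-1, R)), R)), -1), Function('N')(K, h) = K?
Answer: Rational(437062, 9) ≈ 48562.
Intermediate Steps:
Function('I')(R) = Pow(R, -1) (Function('I')(R) = Pow(Add(R, Add(R, Mul(-1, R))), -1) = Pow(Add(R, 0), -1) = Pow(R, -1))
Function('D')(U) = Add(U, Pow(U, -1))
Function('o')(x) = Add(Rational(-184, 21), Mul(Rational(2, 21), x)) (Function('o')(x) = Mul(2, Mul(Add(x, -92), Pow(Add(2, 19), -1))) = Mul(2, Mul(Add(-92, x), Pow(21, -1))) = Mul(2, Mul(Add(-92, x), Rational(1, 21))) = Mul(2, Add(Rational(-92, 21), Mul(Rational(1, 21), x))) = Add(Rational(-184, 21), Mul(Rational(2, 21), x)))
Add(48554, Mul(-1, Function('o')(Function('D')(Add(4, -1))))) = Add(48554, Mul(-1, Add(Rational(-184, 21), Mul(Rational(2, 21), Add(Add(4, -1), Pow(Add(4, -1), -1)))))) = Add(48554, Mul(-1, Add(Rational(-184, 21), Mul(Rational(2, 21), Add(3, Pow(3, -1)))))) = Add(48554, Mul(-1, Add(Rational(-184, 21), Mul(Rational(2, 21), Add(3, Rational(1, 3)))))) = Add(48554, Mul(-1, Add(Rational(-184, 21), Mul(Rational(2, 21), Rational(10, 3))))) = Add(48554, Mul(-1, Add(Rational(-184, 21), Rational(20, 63)))) = Add(48554, Mul(-1, Rational(-76, 9))) = Add(48554, Rational(76, 9)) = Rational(437062, 9)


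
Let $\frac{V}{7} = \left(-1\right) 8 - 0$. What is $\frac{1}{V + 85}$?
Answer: $\frac{1}{29} \approx 0.034483$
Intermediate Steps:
$V = -56$ ($V = 7 \left(\left(-1\right) 8 - 0\right) = 7 \left(-8 + 0\right) = 7 \left(-8\right) = -56$)
$\frac{1}{V + 85} = \frac{1}{-56 + 85} = \frac{1}{29}$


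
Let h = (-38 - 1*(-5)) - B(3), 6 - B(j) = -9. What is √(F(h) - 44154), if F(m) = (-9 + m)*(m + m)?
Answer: 3*I*√4298 ≈ 196.68*I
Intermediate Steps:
B(j) = 15 (B(j) = 6 - 1*(-9) = 6 + 9 = 15)
h = -48 (h = (-38 - 1*(-5)) - 1*15 = (-38 + 5) - 15 = -33 - 15 = -48)
F(m) = 2*m*(-9 + m) (F(m) = (-9 + m)*(2*m) = 2*m*(-9 + m))
√(F(h) - 44154) = √(2*(-48)*(-9 - 48) - 44154) = √(2*(-48)*(-57) - 44154) = √(5472 - 44154) = √(-38682) = 3*I*√4298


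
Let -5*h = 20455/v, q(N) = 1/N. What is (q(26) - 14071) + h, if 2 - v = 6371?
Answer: -2329960439/165594 ≈ -14070.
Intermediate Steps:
v = -6369 (v = 2 - 1*6371 = 2 - 6371 = -6369)
h = 4091/6369 (h = -4091/(-6369) = -4091*(-1)/6369 = -⅕*(-20455/6369) = 4091/6369 ≈ 0.64233)
(q(26) - 14071) + h = (1/26 - 14071) + 4091/6369 = -365845/26 + 4091/6369 = -2329960439/165594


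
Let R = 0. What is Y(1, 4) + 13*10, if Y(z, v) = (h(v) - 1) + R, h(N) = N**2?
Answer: 145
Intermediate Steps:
Y(z, v) = -1 + v**2 (Y(z, v) = (v**2 - 1) + 0 = (-1 + v**2) + 0 = -1 + v**2)
Y(1, 4) + 13*10 = (-1 + 4**2) + 13*10 = (-1 + 16) + 130 = 15 + 130 = 145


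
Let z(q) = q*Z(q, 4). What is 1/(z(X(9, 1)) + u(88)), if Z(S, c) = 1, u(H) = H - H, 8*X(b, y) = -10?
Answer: -⅘ ≈ -0.80000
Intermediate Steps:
X(b, y) = -5/4 (X(b, y) = (⅛)*(-10) = -5/4)
u(H) = 0
z(q) = q (z(q) = q*1 = q)
1/(z(X(9, 1)) + u(88)) = 1/(-5/4 + 0) = 1/(-5/4) = -⅘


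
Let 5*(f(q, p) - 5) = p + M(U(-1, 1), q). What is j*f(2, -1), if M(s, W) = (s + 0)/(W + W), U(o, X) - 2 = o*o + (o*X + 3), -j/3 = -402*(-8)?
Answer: -243612/5 ≈ -48722.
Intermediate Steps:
j = -9648 (j = -(-1206)*(-8) = -3*3216 = -9648)
U(o, X) = 5 + o**2 + X*o (U(o, X) = 2 + (o*o + (o*X + 3)) = 2 + (o**2 + (X*o + 3)) = 2 + (o**2 + (3 + X*o)) = 2 + (3 + o**2 + X*o) = 5 + o**2 + X*o)
M(s, W) = s/(2*W) (M(s, W) = s/((2*W)) = s*(1/(2*W)) = s/(2*W))
f(q, p) = 5 + 1/(2*q) + p/5 (f(q, p) = 5 + (p + (5 + (-1)**2 + 1*(-1))/(2*q))/5 = 5 + (p + (5 + 1 - 1)/(2*q))/5 = 5 + (p + (1/2)*5/q)/5 = 5 + (p + 5/(2*q))/5 = 5 + (1/(2*q) + p/5) = 5 + 1/(2*q) + p/5)
j*f(2, -1) = -9648*(5 + (1/2)/2 + (1/5)*(-1)) = -9648*(5 + (1/2)*(1/2) - 1/5) = -9648*(5 + 1/4 - 1/5) = -9648*101/20 = -243612/5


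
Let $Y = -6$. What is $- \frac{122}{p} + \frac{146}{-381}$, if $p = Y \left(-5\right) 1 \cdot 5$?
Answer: $- \frac{3799}{3175} \approx -1.1965$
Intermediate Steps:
$p = 150$ ($p = \left(-6\right) \left(-5\right) 1 \cdot 5 = 30 \cdot 5 = 150$)
$- \frac{122}{p} + \frac{146}{-381} = - \frac{122}{150} + \frac{146}{-381} = \left(-122\right) \frac{1}{150} + 146 \left(- \frac{1}{381}\right) = - \frac{61}{75} - \frac{146}{381} = - \frac{3799}{3175}$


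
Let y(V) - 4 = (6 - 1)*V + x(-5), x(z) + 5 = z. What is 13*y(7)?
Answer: 377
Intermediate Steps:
x(z) = -5 + z
y(V) = -6 + 5*V (y(V) = 4 + ((6 - 1)*V + (-5 - 5)) = 4 + (5*V - 10) = 4 + (-10 + 5*V) = -6 + 5*V)
13*y(7) = 13*(-6 + 5*7) = 13*(-6 + 35) = 13*29 = 377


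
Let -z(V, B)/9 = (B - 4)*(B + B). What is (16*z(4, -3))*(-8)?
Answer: 48384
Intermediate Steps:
z(V, B) = -18*B*(-4 + B) (z(V, B) = -9*(B - 4)*(B + B) = -9*(-4 + B)*2*B = -18*B*(-4 + B))
(16*z(4, -3))*(-8) = (16*(18*(-3)*(4 - 1*(-3))))*(-8) = (16*(18*(-3)*(4 + 3)))*(-8) = (16*(18*(-3)*7))*(-8) = (16*(-378))*(-8) = -6048*(-8) = 48384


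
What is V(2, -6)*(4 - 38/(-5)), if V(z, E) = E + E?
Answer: -696/5 ≈ -139.20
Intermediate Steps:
V(z, E) = 2*E
V(2, -6)*(4 - 38/(-5)) = (2*(-6))*(4 - 38/(-5)) = -12*(4 - 38*(-⅕)) = -12*(4 + 38/5) = -12*58/5 = -696/5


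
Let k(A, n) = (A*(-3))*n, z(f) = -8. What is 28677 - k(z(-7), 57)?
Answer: 27309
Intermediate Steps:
k(A, n) = -3*A*n (k(A, n) = (-3*A)*n = -3*A*n)
28677 - k(z(-7), 57) = 28677 - (-3)*(-8)*57 = 28677 - 1*1368 = 28677 - 1368 = 27309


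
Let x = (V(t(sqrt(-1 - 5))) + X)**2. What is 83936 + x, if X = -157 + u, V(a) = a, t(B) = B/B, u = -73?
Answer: 136377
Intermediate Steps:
t(B) = 1
X = -230 (X = -157 - 73 = -230)
x = 52441 (x = (1 - 230)**2 = (-229)**2 = 52441)
83936 + x = 83936 + 52441 = 136377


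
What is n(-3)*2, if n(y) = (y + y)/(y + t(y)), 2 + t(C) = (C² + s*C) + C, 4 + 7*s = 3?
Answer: -42/5 ≈ -8.4000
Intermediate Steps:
s = -⅐ (s = -4/7 + (⅐)*3 = -4/7 + 3/7 = -⅐ ≈ -0.14286)
t(C) = -2 + C² + 6*C/7 (t(C) = -2 + ((C² - C/7) + C) = -2 + (C² + 6*C/7) = -2 + C² + 6*C/7)
n(y) = 2*y/(-2 + y² + 13*y/7) (n(y) = (y + y)/(y + (-2 + y² + 6*y/7)) = (2*y)/(-2 + y² + 13*y/7) = 2*y/(-2 + y² + 13*y/7))
n(-3)*2 = (14*(-3)/(-14 + 7*(-3)² + 13*(-3)))*2 = (14*(-3)/(-14 + 7*9 - 39))*2 = (14*(-3)/(-14 + 63 - 39))*2 = (14*(-3)/10)*2 = (14*(-3)*(⅒))*2 = -21/5*2 = -42/5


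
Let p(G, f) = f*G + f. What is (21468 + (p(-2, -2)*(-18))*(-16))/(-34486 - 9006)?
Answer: -5511/10873 ≈ -0.50685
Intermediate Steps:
p(G, f) = f + G*f (p(G, f) = G*f + f = f + G*f)
(21468 + (p(-2, -2)*(-18))*(-16))/(-34486 - 9006) = (21468 + (-2*(1 - 2)*(-18))*(-16))/(-34486 - 9006) = (21468 + (-2*(-1)*(-18))*(-16))/(-43492) = (21468 + (2*(-18))*(-16))*(-1/43492) = (21468 - 36*(-16))*(-1/43492) = (21468 + 576)*(-1/43492) = 22044*(-1/43492) = -5511/10873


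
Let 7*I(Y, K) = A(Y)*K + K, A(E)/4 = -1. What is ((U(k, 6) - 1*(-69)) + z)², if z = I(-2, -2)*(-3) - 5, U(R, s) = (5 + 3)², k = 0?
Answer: 770884/49 ≈ 15732.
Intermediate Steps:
U(R, s) = 64 (U(R, s) = 8² = 64)
A(E) = -4 (A(E) = 4*(-1) = -4)
I(Y, K) = -3*K/7 (I(Y, K) = (-4*K + K)/7 = (-3*K)/7 = -3*K/7)
z = -53/7 (z = -3/7*(-2)*(-3) - 5 = (6/7)*(-3) - 5 = -18/7 - 5 = -53/7 ≈ -7.5714)
((U(k, 6) - 1*(-69)) + z)² = ((64 - 1*(-69)) - 53/7)² = ((64 + 69) - 53/7)² = (133 - 53/7)² = (878/7)² = 770884/49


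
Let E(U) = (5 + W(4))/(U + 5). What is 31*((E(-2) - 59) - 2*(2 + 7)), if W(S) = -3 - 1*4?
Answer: -7223/3 ≈ -2407.7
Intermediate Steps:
W(S) = -7 (W(S) = -3 - 4 = -7)
E(U) = -2/(5 + U) (E(U) = (5 - 7)/(U + 5) = -2/(5 + U))
31*((E(-2) - 59) - 2*(2 + 7)) = 31*((-2/(5 - 2) - 59) - 2*(2 + 7)) = 31*((-2/3 - 59) - 2*9) = 31*((-2*⅓ - 59) - 18) = 31*((-⅔ - 59) - 18) = 31*(-179/3 - 18) = 31*(-233/3) = -7223/3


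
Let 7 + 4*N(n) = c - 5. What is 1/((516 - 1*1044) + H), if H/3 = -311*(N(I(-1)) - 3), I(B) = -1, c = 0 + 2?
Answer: 2/9207 ≈ 0.00021723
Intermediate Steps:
c = 2
N(n) = -5/2 (N(n) = -7/4 + (2 - 5)/4 = -7/4 + (¼)*(-3) = -7/4 - ¾ = -5/2)
H = 10263/2 (H = 3*(-311*(-5/2 - 3)) = 3*(-311*(-11/2)) = 3*(3421/2) = 10263/2 ≈ 5131.5)
1/((516 - 1*1044) + H) = 1/((516 - 1*1044) + 10263/2) = 1/((516 - 1044) + 10263/2) = 1/(-528 + 10263/2) = 1/(9207/2) = 2/9207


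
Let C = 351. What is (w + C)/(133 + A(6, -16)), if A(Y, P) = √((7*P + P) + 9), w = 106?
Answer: 8683/2544 - 457*I*√119/17808 ≈ 3.4131 - 0.27995*I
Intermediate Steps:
A(Y, P) = √(9 + 8*P) (A(Y, P) = √(8*P + 9) = √(9 + 8*P))
(w + C)/(133 + A(6, -16)) = (106 + 351)/(133 + √(9 + 8*(-16))) = 457/(133 + √(9 - 128)) = 457/(133 + √(-119)) = 457/(133 + I*√119)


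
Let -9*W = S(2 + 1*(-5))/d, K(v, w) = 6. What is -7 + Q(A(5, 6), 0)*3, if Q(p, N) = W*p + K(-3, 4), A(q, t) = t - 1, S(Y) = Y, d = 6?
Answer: 71/6 ≈ 11.833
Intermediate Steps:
A(q, t) = -1 + t
W = 1/18 (W = -(2 + 1*(-5))/(9*6) = -(2 - 5)/(9*6) = -(-1)/(3*6) = -⅑*(-½) = 1/18 ≈ 0.055556)
Q(p, N) = 6 + p/18 (Q(p, N) = p/18 + 6 = 6 + p/18)
-7 + Q(A(5, 6), 0)*3 = -7 + (6 + (-1 + 6)/18)*3 = -7 + (6 + (1/18)*5)*3 = -7 + (6 + 5/18)*3 = -7 + (113/18)*3 = -7 + 113/6 = 71/6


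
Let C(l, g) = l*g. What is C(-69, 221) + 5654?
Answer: -9595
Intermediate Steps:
C(l, g) = g*l
C(-69, 221) + 5654 = 221*(-69) + 5654 = -15249 + 5654 = -9595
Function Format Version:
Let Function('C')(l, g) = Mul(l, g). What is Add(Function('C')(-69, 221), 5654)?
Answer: -9595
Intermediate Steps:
Function('C')(l, g) = Mul(g, l)
Add(Function('C')(-69, 221), 5654) = Add(Mul(221, -69), 5654) = Add(-15249, 5654) = -9595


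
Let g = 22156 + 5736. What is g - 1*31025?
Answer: -3133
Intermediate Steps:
g = 27892
g - 1*31025 = 27892 - 1*31025 = 27892 - 31025 = -3133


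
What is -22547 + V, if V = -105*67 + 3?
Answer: -29579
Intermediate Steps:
V = -7032 (V = -7035 + 3 = -7032)
-22547 + V = -22547 - 7032 = -29579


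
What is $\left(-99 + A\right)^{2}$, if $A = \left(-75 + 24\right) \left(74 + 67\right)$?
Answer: $53144100$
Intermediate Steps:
$A = -7191$ ($A = \left(-51\right) 141 = -7191$)
$\left(-99 + A\right)^{2} = \left(-99 - 7191\right)^{2} = \left(-7290\right)^{2} = 53144100$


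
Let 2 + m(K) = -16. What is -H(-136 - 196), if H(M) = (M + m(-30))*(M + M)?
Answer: -232400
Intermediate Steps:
m(K) = -18 (m(K) = -2 - 16 = -18)
H(M) = 2*M*(-18 + M) (H(M) = (M - 18)*(M + M) = (-18 + M)*(2*M) = 2*M*(-18 + M))
-H(-136 - 196) = -2*(-136 - 196)*(-18 + (-136 - 196)) = -2*(-332)*(-18 - 332) = -2*(-332)*(-350) = -1*232400 = -232400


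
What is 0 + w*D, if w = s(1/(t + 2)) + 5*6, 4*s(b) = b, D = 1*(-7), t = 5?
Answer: -841/4 ≈ -210.25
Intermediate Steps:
D = -7
s(b) = b/4
w = 841/28 (w = 1/(4*(5 + 2)) + 5*6 = (1/4)/7 + 30 = (1/4)*(1/7) + 30 = 1/28 + 30 = 841/28 ≈ 30.036)
0 + w*D = 0 + (841/28)*(-7) = 0 - 841/4 = -841/4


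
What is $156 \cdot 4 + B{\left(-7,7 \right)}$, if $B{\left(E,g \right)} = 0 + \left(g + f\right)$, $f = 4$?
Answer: $635$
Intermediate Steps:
$B{\left(E,g \right)} = 4 + g$ ($B{\left(E,g \right)} = 0 + \left(g + 4\right) = 0 + \left(4 + g\right) = 4 + g$)
$156 \cdot 4 + B{\left(-7,7 \right)} = 156 \cdot 4 + \left(4 + 7\right) = 624 + 11 = 635$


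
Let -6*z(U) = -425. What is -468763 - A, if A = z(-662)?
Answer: -2813003/6 ≈ -4.6883e+5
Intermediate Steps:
z(U) = 425/6 (z(U) = -1/6*(-425) = 425/6)
A = 425/6 ≈ 70.833
-468763 - A = -468763 - 1*425/6 = -468763 - 425/6 = -2813003/6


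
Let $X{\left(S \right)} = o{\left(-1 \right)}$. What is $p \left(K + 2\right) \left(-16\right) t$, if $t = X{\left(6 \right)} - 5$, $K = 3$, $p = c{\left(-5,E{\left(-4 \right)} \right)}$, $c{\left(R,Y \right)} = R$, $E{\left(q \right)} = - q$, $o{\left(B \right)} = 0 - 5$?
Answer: $-4000$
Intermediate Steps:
$o{\left(B \right)} = -5$ ($o{\left(B \right)} = 0 - 5 = -5$)
$X{\left(S \right)} = -5$
$p = -5$
$t = -10$ ($t = -5 - 5 = -10$)
$p \left(K + 2\right) \left(-16\right) t = - 5 \left(3 + 2\right) \left(-16\right) \left(-10\right) = \left(-5\right) 5 \left(-16\right) \left(-10\right) = \left(-25\right) \left(-16\right) \left(-10\right) = 400 \left(-10\right) = -4000$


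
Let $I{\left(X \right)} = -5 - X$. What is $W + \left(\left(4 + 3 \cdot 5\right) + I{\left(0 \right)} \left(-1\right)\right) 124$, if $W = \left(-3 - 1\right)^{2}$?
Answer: $2992$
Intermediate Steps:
$W = 16$ ($W = \left(-4\right)^{2} = 16$)
$W + \left(\left(4 + 3 \cdot 5\right) + I{\left(0 \right)} \left(-1\right)\right) 124 = 16 + \left(\left(4 + 3 \cdot 5\right) + \left(-5 - 0\right) \left(-1\right)\right) 124 = 16 + \left(\left(4 + 15\right) + \left(-5 + 0\right) \left(-1\right)\right) 124 = 16 + \left(19 - -5\right) 124 = 16 + \left(19 + 5\right) 124 = 16 + 24 \cdot 124 = 16 + 2976 = 2992$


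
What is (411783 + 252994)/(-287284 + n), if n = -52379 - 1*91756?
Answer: -664777/431419 ≈ -1.5409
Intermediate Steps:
n = -144135 (n = -52379 - 91756 = -144135)
(411783 + 252994)/(-287284 + n) = (411783 + 252994)/(-287284 - 144135) = 664777/(-431419) = 664777*(-1/431419) = -664777/431419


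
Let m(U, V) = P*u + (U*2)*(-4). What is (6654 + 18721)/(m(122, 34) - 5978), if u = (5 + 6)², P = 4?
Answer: -5075/1294 ≈ -3.9219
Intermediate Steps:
u = 121 (u = 11² = 121)
m(U, V) = 484 - 8*U (m(U, V) = 4*121 + (U*2)*(-4) = 484 + (2*U)*(-4) = 484 - 8*U)
(6654 + 18721)/(m(122, 34) - 5978) = (6654 + 18721)/((484 - 8*122) - 5978) = 25375/((484 - 976) - 5978) = 25375/(-492 - 5978) = 25375/(-6470) = 25375*(-1/6470) = -5075/1294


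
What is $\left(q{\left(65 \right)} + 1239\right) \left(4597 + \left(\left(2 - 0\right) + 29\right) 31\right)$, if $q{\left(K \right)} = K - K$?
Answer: $6886362$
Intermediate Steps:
$q{\left(K \right)} = 0$
$\left(q{\left(65 \right)} + 1239\right) \left(4597 + \left(\left(2 - 0\right) + 29\right) 31\right) = \left(0 + 1239\right) \left(4597 + \left(\left(2 - 0\right) + 29\right) 31\right) = 1239 \left(4597 + \left(\left(2 + 0\right) + 29\right) 31\right) = 1239 \left(4597 + \left(2 + 29\right) 31\right) = 1239 \left(4597 + 31 \cdot 31\right) = 1239 \left(4597 + 961\right) = 1239 \cdot 5558 = 6886362$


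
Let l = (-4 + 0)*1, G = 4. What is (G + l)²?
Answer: 0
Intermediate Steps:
l = -4 (l = -4*1 = -4)
(G + l)² = (4 - 4)² = 0² = 0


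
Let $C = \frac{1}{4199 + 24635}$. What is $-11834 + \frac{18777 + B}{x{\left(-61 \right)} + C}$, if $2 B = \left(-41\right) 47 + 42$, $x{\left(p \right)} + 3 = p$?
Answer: $- \frac{22352407723}{1845375} \approx -12113.0$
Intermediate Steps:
$x{\left(p \right)} = -3 + p$
$B = - \frac{1885}{2}$ ($B = \frac{\left(-41\right) 47 + 42}{2} = \frac{-1927 + 42}{2} = \frac{1}{2} \left(-1885\right) = - \frac{1885}{2} \approx -942.5$)
$C = \frac{1}{28834} \approx 3.4681 \cdot 10^{-5}$
$-11834 + \frac{18777 + B}{x{\left(-61 \right)} + C} = -11834 + \frac{18777 - \frac{1885}{2}}{\left(-3 - 61\right) + \frac{1}{28834}} = -11834 + \frac{35669}{2 \left(-64 + \frac{1}{28834}\right)} = -11834 + \frac{35669}{2 \left(- \frac{1845375}{28834}\right)} = -11834 + \frac{35669}{2} \left(- \frac{28834}{1845375}\right) = -11834 - \frac{514239973}{1845375} = - \frac{22352407723}{1845375}$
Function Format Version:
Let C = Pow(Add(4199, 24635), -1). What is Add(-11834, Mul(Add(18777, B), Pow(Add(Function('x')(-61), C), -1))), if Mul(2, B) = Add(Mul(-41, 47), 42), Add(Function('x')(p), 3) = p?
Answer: Rational(-22352407723, 1845375) ≈ -12113.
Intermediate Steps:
Function('x')(p) = Add(-3, p)
B = Rational(-1885, 2) (B = Mul(Rational(1, 2), Add(Mul(-41, 47), 42)) = Mul(Rational(1, 2), Add(-1927, 42)) = Mul(Rational(1, 2), -1885) = Rational(-1885, 2) ≈ -942.50)
C = Rational(1, 28834) (C = Pow(28834, -1) = Rational(1, 28834) ≈ 3.4681e-5)
Add(-11834, Mul(Add(18777, B), Pow(Add(Function('x')(-61), C), -1))) = Add(-11834, Mul(Add(18777, Rational(-1885, 2)), Pow(Add(Add(-3, -61), Rational(1, 28834)), -1))) = Add(-11834, Mul(Rational(35669, 2), Pow(Add(-64, Rational(1, 28834)), -1))) = Add(-11834, Mul(Rational(35669, 2), Pow(Rational(-1845375, 28834), -1))) = Add(-11834, Mul(Rational(35669, 2), Rational(-28834, 1845375))) = Add(-11834, Rational(-514239973, 1845375)) = Rational(-22352407723, 1845375)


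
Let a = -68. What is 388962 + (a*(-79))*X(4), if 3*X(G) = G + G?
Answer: 1209862/3 ≈ 4.0329e+5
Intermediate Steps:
X(G) = 2*G/3 (X(G) = (G + G)/3 = (2*G)/3 = 2*G/3)
388962 + (a*(-79))*X(4) = 388962 + (-68*(-79))*((⅔)*4) = 388962 + 5372*(8/3) = 388962 + 42976/3 = 1209862/3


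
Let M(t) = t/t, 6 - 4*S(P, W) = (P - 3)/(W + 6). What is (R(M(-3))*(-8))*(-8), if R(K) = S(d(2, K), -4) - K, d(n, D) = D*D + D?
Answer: 40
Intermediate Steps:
d(n, D) = D + D**2 (d(n, D) = D**2 + D = D + D**2)
S(P, W) = 3/2 - (-3 + P)/(4*(6 + W)) (S(P, W) = 3/2 - (P - 3)/(4*(W + 6)) = 3/2 - (-3 + P)/(4*(6 + W)))
M(t) = 1
R(K) = 15/8 - K - K*(1 + K)/8 (R(K) = (39 - K*(1 + K) + 6*(-4))/(4*(6 - 4)) - K = (1/4)*(39 - K*(1 + K) - 24)/2 - K = (1/4)*(1/2)*(15 - K*(1 + K)) - K = (15/8 - K*(1 + K)/8) - K = 15/8 - K - K*(1 + K)/8)
(R(M(-3))*(-8))*(-8) = ((15/8 - 9/8*1 - 1/8*1**2)*(-8))*(-8) = ((15/8 - 9/8 - 1/8*1)*(-8))*(-8) = ((15/8 - 9/8 - 1/8)*(-8))*(-8) = ((5/8)*(-8))*(-8) = -5*(-8) = 40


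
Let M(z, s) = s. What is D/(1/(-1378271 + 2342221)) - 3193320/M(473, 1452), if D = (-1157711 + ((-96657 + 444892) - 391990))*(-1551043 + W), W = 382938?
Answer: 163694182817908977390/121 ≈ 1.3528e+18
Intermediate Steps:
D = 1403438441930 (D = (-1157711 + ((-96657 + 444892) - 391990))*(-1551043 + 382938) = (-1157711 + (348235 - 391990))*(-1168105) = (-1157711 - 43755)*(-1168105) = -1201466*(-1168105) = 1403438441930)
D/(1/(-1378271 + 2342221)) - 3193320/M(473, 1452) = 1403438441930/(1/(-1378271 + 2342221)) - 3193320/1452 = 1403438441930/(1/963950) - 3193320*1/1452 = 1403438441930/(1/963950) - 266110/121 = 1403438441930*963950 - 266110/121 = 1352844486098423500 - 266110/121 = 163694182817908977390/121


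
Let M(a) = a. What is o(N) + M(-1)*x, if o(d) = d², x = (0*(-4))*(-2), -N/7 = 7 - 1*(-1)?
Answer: 3136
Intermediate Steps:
N = -56 (N = -7*(7 - 1*(-1)) = -7*(7 + 1) = -7*8 = -56)
x = 0 (x = 0*(-2) = 0)
o(N) + M(-1)*x = (-56)² - 1*0 = 3136 + 0 = 3136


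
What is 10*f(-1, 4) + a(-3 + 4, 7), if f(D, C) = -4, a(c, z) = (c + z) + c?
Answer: -31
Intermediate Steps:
a(c, z) = z + 2*c
10*f(-1, 4) + a(-3 + 4, 7) = 10*(-4) + (7 + 2*(-3 + 4)) = -40 + (7 + 2*1) = -40 + (7 + 2) = -40 + 9 = -31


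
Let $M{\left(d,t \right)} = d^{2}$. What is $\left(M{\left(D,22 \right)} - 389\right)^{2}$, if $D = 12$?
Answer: $60025$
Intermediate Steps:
$\left(M{\left(D,22 \right)} - 389\right)^{2} = \left(12^{2} - 389\right)^{2} = \left(144 - 389\right)^{2} = \left(-245\right)^{2} = 60025$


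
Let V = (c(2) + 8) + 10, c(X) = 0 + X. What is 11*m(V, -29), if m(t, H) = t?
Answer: 220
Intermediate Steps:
c(X) = X
V = 20 (V = (2 + 8) + 10 = 10 + 10 = 20)
11*m(V, -29) = 11*20 = 220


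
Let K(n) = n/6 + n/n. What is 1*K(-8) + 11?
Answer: 32/3 ≈ 10.667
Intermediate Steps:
K(n) = 1 + n/6 (K(n) = n*(⅙) + 1 = n/6 + 1 = 1 + n/6)
1*K(-8) + 11 = 1*(1 + (⅙)*(-8)) + 11 = 1*(1 - 4/3) + 11 = 1*(-⅓) + 11 = -⅓ + 11 = 32/3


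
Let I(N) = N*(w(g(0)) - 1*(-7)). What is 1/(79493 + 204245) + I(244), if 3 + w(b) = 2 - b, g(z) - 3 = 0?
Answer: 207696217/283738 ≈ 732.00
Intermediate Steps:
g(z) = 3 (g(z) = 3 + 0 = 3)
w(b) = -1 - b (w(b) = -3 + (2 - b) = -1 - b)
I(N) = 3*N (I(N) = N*((-1 - 1*3) - 1*(-7)) = N*((-1 - 3) + 7) = N*(-4 + 7) = N*3 = 3*N)
1/(79493 + 204245) + I(244) = 1/(79493 + 204245) + 3*244 = 1/283738 + 732 = 207696217/283738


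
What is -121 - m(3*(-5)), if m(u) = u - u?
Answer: -121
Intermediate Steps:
m(u) = 0
-121 - m(3*(-5)) = -121 - 1*0 = -121 + 0 = -121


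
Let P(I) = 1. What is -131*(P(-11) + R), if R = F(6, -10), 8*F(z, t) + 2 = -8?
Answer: 131/4 ≈ 32.750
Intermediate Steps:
F(z, t) = -5/4 (F(z, t) = -1/4 + (1/8)*(-8) = -1/4 - 1 = -5/4)
R = -5/4 ≈ -1.2500
-131*(P(-11) + R) = -131*(1 - 5/4) = -131*(-1/4) = 131/4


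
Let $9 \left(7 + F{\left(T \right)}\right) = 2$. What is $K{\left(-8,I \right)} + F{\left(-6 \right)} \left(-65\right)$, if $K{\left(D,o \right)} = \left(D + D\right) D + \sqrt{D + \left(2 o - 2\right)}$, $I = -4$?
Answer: $\frac{5117}{9} + 3 i \sqrt{2} \approx 568.56 + 4.2426 i$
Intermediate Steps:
$F{\left(T \right)} = - \frac{61}{9}$ ($F{\left(T \right)} = -7 + \frac{1}{9} \cdot 2 = -7 + \frac{2}{9} = - \frac{61}{9}$)
$K{\left(D,o \right)} = \sqrt{-2 + D + 2 o} + 2 D^{2}$ ($K{\left(D,o \right)} = 2 D D + \sqrt{D + \left(-2 + 2 o\right)} = 2 D^{2} + \sqrt{-2 + D + 2 o} = \sqrt{-2 + D + 2 o} + 2 D^{2}$)
$K{\left(-8,I \right)} + F{\left(-6 \right)} \left(-65\right) = \left(\sqrt{-2 - 8 + 2 \left(-4\right)} + 2 \left(-8\right)^{2}\right) - - \frac{3965}{9} = \left(\sqrt{-2 - 8 - 8} + 2 \cdot 64\right) + \frac{3965}{9} = \left(\sqrt{-18} + 128\right) + \frac{3965}{9} = \left(3 i \sqrt{2} + 128\right) + \frac{3965}{9} = \left(128 + 3 i \sqrt{2}\right) + \frac{3965}{9} = \frac{5117}{9} + 3 i \sqrt{2}$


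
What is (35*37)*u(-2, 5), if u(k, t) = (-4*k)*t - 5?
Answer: 45325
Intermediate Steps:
u(k, t) = -5 - 4*k*t (u(k, t) = -4*k*t - 5 = -5 - 4*k*t)
(35*37)*u(-2, 5) = (35*37)*(-5 - 4*(-2)*5) = 1295*(-5 + 40) = 1295*35 = 45325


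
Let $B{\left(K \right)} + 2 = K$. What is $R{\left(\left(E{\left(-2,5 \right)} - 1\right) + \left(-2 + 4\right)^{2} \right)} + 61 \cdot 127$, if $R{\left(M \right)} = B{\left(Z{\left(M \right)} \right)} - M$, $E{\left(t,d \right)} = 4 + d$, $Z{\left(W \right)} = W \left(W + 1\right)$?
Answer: $7889$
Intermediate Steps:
$Z{\left(W \right)} = W \left(1 + W\right)$
$B{\left(K \right)} = -2 + K$
$R{\left(M \right)} = -2 - M + M \left(1 + M\right)$ ($R{\left(M \right)} = \left(-2 + M \left(1 + M\right)\right) - M = -2 - M + M \left(1 + M\right)$)
$R{\left(\left(E{\left(-2,5 \right)} - 1\right) + \left(-2 + 4\right)^{2} \right)} + 61 \cdot 127 = \left(-2 + \left(\left(\left(4 + 5\right) - 1\right) + \left(-2 + 4\right)^{2}\right)^{2}\right) + 61 \cdot 127 = \left(-2 + \left(\left(9 - 1\right) + 2^{2}\right)^{2}\right) + 7747 = \left(-2 + \left(8 + 4\right)^{2}\right) + 7747 = \left(-2 + 12^{2}\right) + 7747 = \left(-2 + 144\right) + 7747 = 142 + 7747 = 7889$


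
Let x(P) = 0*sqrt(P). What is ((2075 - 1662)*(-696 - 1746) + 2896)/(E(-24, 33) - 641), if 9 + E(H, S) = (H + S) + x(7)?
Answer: 1005650/641 ≈ 1568.9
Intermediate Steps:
x(P) = 0
E(H, S) = -9 + H + S (E(H, S) = -9 + ((H + S) + 0) = -9 + (H + S) = -9 + H + S)
((2075 - 1662)*(-696 - 1746) + 2896)/(E(-24, 33) - 641) = ((2075 - 1662)*(-696 - 1746) + 2896)/((-9 - 24 + 33) - 641) = (413*(-2442) + 2896)/(0 - 641) = (-1008546 + 2896)/(-641) = -1005650*(-1/641) = 1005650/641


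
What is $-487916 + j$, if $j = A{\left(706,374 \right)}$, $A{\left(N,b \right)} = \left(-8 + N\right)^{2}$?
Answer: $-712$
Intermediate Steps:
$j = 487204$ ($j = \left(-8 + 706\right)^{2} = 698^{2} = 487204$)
$-487916 + j = -487916 + 487204 = -712$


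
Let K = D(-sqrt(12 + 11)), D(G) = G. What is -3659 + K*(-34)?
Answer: -3659 + 34*sqrt(23) ≈ -3495.9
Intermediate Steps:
K = -sqrt(23) (K = -sqrt(12 + 11) = -sqrt(23) ≈ -4.7958)
-3659 + K*(-34) = -3659 - sqrt(23)*(-34) = -3659 + 34*sqrt(23)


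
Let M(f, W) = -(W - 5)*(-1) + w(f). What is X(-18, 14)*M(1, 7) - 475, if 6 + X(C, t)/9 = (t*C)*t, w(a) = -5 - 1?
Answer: 126749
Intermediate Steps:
w(a) = -6
X(C, t) = -54 + 9*C*t² (X(C, t) = -54 + 9*((t*C)*t) = -54 + 9*((C*t)*t) = -54 + 9*(C*t²) = -54 + 9*C*t²)
M(f, W) = -11 + W (M(f, W) = -(W - 5)*(-1) - 6 = -(-5 + W)*(-1) - 6 = (5 - W)*(-1) - 6 = (-5 + W) - 6 = -11 + W)
X(-18, 14)*M(1, 7) - 475 = (-54 + 9*(-18)*14²)*(-11 + 7) - 475 = (-54 + 9*(-18)*196)*(-4) - 475 = (-54 - 31752)*(-4) - 475 = -31806*(-4) - 475 = 127224 - 475 = 126749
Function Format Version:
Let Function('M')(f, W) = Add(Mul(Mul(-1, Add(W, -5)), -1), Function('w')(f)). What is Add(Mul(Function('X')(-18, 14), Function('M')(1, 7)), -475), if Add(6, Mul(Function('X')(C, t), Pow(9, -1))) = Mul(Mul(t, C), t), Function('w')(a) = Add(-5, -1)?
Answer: 126749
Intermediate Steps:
Function('w')(a) = -6
Function('X')(C, t) = Add(-54, Mul(9, C, Pow(t, 2))) (Function('X')(C, t) = Add(-54, Mul(9, Mul(Mul(t, C), t))) = Add(-54, Mul(9, Mul(Mul(C, t), t))) = Add(-54, Mul(9, Mul(C, Pow(t, 2)))) = Add(-54, Mul(9, C, Pow(t, 2))))
Function('M')(f, W) = Add(-11, W) (Function('M')(f, W) = Add(Mul(Mul(-1, Add(W, -5)), -1), -6) = Add(Mul(Mul(-1, Add(-5, W)), -1), -6) = Add(Mul(Add(5, Mul(-1, W)), -1), -6) = Add(Add(-5, W), -6) = Add(-11, W))
Add(Mul(Function('X')(-18, 14), Function('M')(1, 7)), -475) = Add(Mul(Add(-54, Mul(9, -18, Pow(14, 2))), Add(-11, 7)), -475) = Add(Mul(Add(-54, Mul(9, -18, 196)), -4), -475) = Add(Mul(Add(-54, -31752), -4), -475) = Add(Mul(-31806, -4), -475) = Add(127224, -475) = 126749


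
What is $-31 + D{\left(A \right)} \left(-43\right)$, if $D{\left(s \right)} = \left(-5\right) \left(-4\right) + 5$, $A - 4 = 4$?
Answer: $-1106$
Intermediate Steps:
$A = 8$ ($A = 4 + 4 = 8$)
$D{\left(s \right)} = 25$ ($D{\left(s \right)} = 20 + 5 = 25$)
$-31 + D{\left(A \right)} \left(-43\right) = -31 + 25 \left(-43\right) = -31 - 1075 = -1106$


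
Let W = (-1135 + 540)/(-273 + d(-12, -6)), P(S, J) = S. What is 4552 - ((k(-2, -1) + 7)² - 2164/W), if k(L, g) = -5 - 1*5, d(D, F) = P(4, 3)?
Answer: 3285201/595 ≈ 5521.3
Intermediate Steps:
d(D, F) = 4
k(L, g) = -10 (k(L, g) = -5 - 5 = -10)
W = 595/269 (W = (-1135 + 540)/(-273 + 4) = -595/(-269) = -595*(-1/269) = 595/269 ≈ 2.2119)
4552 - ((k(-2, -1) + 7)² - 2164/W) = 4552 - ((-10 + 7)² - 2164/595/269) = 4552 - ((-3)² - 2164*269/595) = 4552 - (9 - 1*582116/595) = 4552 - (9 - 582116/595) = 4552 - 1*(-576761/595) = 4552 + 576761/595 = 3285201/595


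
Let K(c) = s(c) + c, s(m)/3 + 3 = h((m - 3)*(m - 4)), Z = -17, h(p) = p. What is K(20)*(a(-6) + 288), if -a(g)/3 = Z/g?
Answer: 462293/2 ≈ 2.3115e+5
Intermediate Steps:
s(m) = -9 + 3*(-4 + m)*(-3 + m) (s(m) = -9 + 3*((m - 3)*(m - 4)) = -9 + 3*((-3 + m)*(-4 + m)) = -9 + 3*((-4 + m)*(-3 + m)) = -9 + 3*(-4 + m)*(-3 + m))
a(g) = 51/g (a(g) = -(-51)/g = 51/g)
K(c) = 27 - 20*c + 3*c**2 (K(c) = (27 - 21*c + 3*c**2) + c = 27 - 20*c + 3*c**2)
K(20)*(a(-6) + 288) = (27 - 20*20 + 3*20**2)*(51/(-6) + 288) = (27 - 400 + 3*400)*(51*(-1/6) + 288) = (27 - 400 + 1200)*(-17/2 + 288) = 827*(559/2) = 462293/2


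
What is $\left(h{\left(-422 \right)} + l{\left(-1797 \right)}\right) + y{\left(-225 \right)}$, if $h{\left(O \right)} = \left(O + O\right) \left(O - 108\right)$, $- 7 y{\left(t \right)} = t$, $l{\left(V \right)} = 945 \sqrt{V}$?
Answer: $\frac{3131465}{7} + 945 i \sqrt{1797} \approx 4.4735 \cdot 10^{5} + 40060.0 i$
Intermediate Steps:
$y{\left(t \right)} = - \frac{t}{7}$
$h{\left(O \right)} = 2 O \left(-108 + O\right)$
$\left(h{\left(-422 \right)} + l{\left(-1797 \right)}\right) + y{\left(-225 \right)} = \left(2 \left(-422\right) \left(-108 - 422\right) + 945 \sqrt{-1797}\right) - - \frac{225}{7} = \left(2 \left(-422\right) \left(-530\right) + 945 i \sqrt{1797}\right) + \frac{225}{7} = \left(447320 + 945 i \sqrt{1797}\right) + \frac{225}{7} = \frac{3131465}{7} + 945 i \sqrt{1797}$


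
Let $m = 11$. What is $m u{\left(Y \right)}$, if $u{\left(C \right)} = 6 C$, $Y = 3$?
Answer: $198$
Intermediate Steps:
$m u{\left(Y \right)} = 11 \cdot 6 \cdot 3 = 11 \cdot 18 = 198$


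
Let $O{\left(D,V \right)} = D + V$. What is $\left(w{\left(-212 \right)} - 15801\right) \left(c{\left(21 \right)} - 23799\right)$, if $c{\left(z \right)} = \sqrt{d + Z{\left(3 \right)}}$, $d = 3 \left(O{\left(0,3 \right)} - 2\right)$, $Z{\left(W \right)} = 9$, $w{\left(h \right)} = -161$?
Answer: $379879638 - 31924 \sqrt{3} \approx 3.7982 \cdot 10^{8}$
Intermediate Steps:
$d = 3$ ($d = 3 \left(\left(0 + 3\right) - 2\right) = 3 \left(3 - 2\right) = 3 \cdot 1 = 3$)
$c{\left(z \right)} = 2 \sqrt{3}$ ($c{\left(z \right)} = \sqrt{3 + 9} = \sqrt{12} = 2 \sqrt{3}$)
$\left(w{\left(-212 \right)} - 15801\right) \left(c{\left(21 \right)} - 23799\right) = \left(-161 - 15801\right) \left(2 \sqrt{3} - 23799\right) = - 15962 \left(-23799 + 2 \sqrt{3}\right) = 379879638 - 31924 \sqrt{3}$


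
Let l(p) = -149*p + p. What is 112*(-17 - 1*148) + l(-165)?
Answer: 5940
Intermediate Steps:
l(p) = -148*p
112*(-17 - 1*148) + l(-165) = 112*(-17 - 1*148) - 148*(-165) = 112*(-17 - 148) + 24420 = 112*(-165) + 24420 = -18480 + 24420 = 5940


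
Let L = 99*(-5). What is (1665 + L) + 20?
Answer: 1190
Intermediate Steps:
L = -495
(1665 + L) + 20 = (1665 - 495) + 20 = 1170 + 20 = 1190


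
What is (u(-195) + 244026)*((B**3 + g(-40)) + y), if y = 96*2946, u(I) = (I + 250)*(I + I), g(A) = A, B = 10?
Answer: 63161726976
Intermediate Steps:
u(I) = 2*I*(250 + I) (u(I) = (250 + I)*(2*I) = 2*I*(250 + I))
y = 282816
(u(-195) + 244026)*((B**3 + g(-40)) + y) = (2*(-195)*(250 - 195) + 244026)*((10**3 - 40) + 282816) = (2*(-195)*55 + 244026)*((1000 - 40) + 282816) = (-21450 + 244026)*(960 + 282816) = 222576*283776 = 63161726976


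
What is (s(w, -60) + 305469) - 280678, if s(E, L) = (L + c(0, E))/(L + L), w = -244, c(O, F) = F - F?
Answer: 49583/2 ≈ 24792.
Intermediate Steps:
c(O, F) = 0
s(E, L) = 1/2 (s(E, L) = (L + 0)/(L + L) = L/((2*L)) = L*(1/(2*L)) = 1/2)
(s(w, -60) + 305469) - 280678 = (1/2 + 305469) - 280678 = 610939/2 - 280678 = 49583/2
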